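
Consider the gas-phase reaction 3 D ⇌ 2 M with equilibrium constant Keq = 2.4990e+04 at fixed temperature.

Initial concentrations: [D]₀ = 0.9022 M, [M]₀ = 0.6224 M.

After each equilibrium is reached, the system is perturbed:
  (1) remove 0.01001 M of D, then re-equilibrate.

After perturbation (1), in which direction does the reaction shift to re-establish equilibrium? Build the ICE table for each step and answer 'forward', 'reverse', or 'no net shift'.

Q₀ = 0.5275 vs Keq = 2.4990e+04 ⇒ Q<K, forward
Step 1:
                    D           M
  I            0.9022      0.6224
  C           -0.8636      0.5757
  E           0.03858       1.198
  solve Keq expr → x = 0.2879; check Q = 2.4990e+04
Then remove 0.01001 M of D.
Step 2:
                    D           M
  I           0.02857       1.198
  C          0.009869   -0.006579
  E           0.03844       1.192
  solve Keq expr → x = -0.00329; check Q = 2.4990e+04

Direction: reverse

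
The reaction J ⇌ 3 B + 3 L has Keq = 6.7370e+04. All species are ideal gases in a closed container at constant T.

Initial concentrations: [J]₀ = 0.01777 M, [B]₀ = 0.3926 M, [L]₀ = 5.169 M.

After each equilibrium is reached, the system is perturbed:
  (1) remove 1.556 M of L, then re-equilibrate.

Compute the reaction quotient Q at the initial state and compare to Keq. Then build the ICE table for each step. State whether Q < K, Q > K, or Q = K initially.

Q₀ = 470.3 vs Keq = 6.7370e+04 ⇒ Q<K, forward
Step 1:
                    J           B           L
  I           0.01777      0.3926       5.169
  C          -0.01758     0.05275     0.05275
  E        1.8667e-04      0.4453       5.222
  solve Keq expr → x = 0.01758; check Q = 6.7370e+04
Then remove 1.556 M of L.
Step 2:
                    J           B           L
  I        1.8667e-04      0.4453       3.666
  C       -1.2191e-04  3.6574e-04  3.6574e-04
  E        6.4763e-05      0.4457       3.666
  solve Keq expr → x = 1.2191e-04; check Q = 6.7370e+04

Q₀ = 470.3; Q < K (proceeds forward)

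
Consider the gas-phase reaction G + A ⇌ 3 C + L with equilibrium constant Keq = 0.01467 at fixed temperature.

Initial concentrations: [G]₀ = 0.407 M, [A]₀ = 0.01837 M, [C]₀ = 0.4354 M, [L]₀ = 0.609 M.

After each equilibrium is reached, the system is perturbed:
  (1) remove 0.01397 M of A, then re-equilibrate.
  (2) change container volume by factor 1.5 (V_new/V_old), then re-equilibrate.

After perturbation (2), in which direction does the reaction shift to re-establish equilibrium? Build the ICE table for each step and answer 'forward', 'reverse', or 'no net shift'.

Direction: forward

Q₀ = 6.723 vs Keq = 0.01467 ⇒ Q>K, reverse
Step 1:
                   G          A          C          L
  init         0.407    0.01837     0.4354      0.609
  Δ           0.1044     0.1044    -0.3132    -0.1044
  eq          0.5114     0.1228     0.1222     0.5046
  solve Keq expr → x = -0.1044; check Q = 0.01467
Then remove 0.01397 M of A.
Step 2:
                   G          A          C          L
  init        0.5114     0.1088     0.1222     0.5046
  Δ         0.001373   0.001373  -0.004119  -0.001373
  eq          0.5128     0.1102     0.1181     0.5032
  solve Keq expr → x = -0.001373; check Q = 0.01467
Then change container volume by factor 1.5 (V_new/V_old).
Step 3:
                   G          A          C          L
  init        0.3418    0.07345    0.07873     0.3355
  Δ        -0.006642  -0.006642    0.01993   0.006642
  eq          0.3352     0.0668    0.09865     0.3421
  solve Keq expr → x = 0.006642; check Q = 0.01467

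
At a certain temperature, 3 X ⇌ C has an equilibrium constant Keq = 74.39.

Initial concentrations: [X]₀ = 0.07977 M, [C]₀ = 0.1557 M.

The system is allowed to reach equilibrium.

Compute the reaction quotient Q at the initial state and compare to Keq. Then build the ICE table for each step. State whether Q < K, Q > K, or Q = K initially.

Q₀ = 306.7 vs Keq = 74.39 ⇒ Q>K, reverse
Step 1:
                   X          C
  init       0.07977     0.1557
  Δ            0.044   -0.01467
  eq          0.1238      0.141
  solve Keq expr → x = -0.01467; check Q = 74.39

Q₀ = 306.7; Q > K (proceeds reverse)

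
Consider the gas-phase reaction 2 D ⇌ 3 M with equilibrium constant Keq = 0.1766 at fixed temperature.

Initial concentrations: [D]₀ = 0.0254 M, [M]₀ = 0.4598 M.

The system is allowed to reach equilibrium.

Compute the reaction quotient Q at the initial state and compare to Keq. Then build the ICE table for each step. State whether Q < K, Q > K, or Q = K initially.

Q₀ = 150.7 vs Keq = 0.1766 ⇒ Q>K, reverse
Step 1:
                   D          M
  Initial     0.0254     0.4598
  Change      0.1774    -0.2661
  Equil       0.2028     0.1937
  solve Keq expr → x = -0.08871; check Q = 0.1766

Q₀ = 150.7; Q > K (proceeds reverse)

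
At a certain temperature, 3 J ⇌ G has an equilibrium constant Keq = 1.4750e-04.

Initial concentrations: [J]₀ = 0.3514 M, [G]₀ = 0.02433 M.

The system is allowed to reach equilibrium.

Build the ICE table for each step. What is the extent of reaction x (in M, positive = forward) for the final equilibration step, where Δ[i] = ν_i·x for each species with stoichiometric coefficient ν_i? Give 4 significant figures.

Q₀ = 0.5607 vs Keq = 1.4750e-04 ⇒ Q>K, reverse
Step 1:
                    J           G
  I            0.3514     0.02433
  C           0.07296    -0.02432
  E            0.4244  1.1272e-05
  solve Keq expr → x = -0.02432; check Q = 1.4750e-04

x = -0.02432 M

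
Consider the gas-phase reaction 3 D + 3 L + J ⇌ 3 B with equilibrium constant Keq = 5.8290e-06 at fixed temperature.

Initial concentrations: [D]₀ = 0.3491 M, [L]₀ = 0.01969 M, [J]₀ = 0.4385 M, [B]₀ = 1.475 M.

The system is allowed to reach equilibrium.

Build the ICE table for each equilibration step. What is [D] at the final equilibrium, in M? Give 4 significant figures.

[D]_eq = 1.779 M

Q₀ = 2.2533e+07 vs Keq = 5.8290e-06 ⇒ Q>K, reverse
Step 1:
                  D         L         J         B
  I          0.3491   0.01969    0.4385     1.475
  C            1.43      1.43    0.4766     -1.43
  E           1.779      1.45    0.9151   0.04506
  solve Keq expr → x = -0.4766; check Q = 5.8290e-06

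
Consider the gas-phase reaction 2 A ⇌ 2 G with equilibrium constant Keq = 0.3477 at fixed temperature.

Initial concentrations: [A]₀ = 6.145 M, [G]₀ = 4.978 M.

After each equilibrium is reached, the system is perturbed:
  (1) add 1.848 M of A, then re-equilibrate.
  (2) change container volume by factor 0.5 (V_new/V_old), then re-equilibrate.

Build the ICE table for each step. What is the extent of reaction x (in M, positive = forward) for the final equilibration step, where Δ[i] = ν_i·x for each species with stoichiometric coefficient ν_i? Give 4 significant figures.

x = 0 M

Q₀ = 0.6562 vs Keq = 0.3477 ⇒ Q>K, reverse
Step 1:
                   A          G
  init         6.145      4.978
  Δ           0.8521    -0.8521
  eq           6.997      4.126
  solve Keq expr → x = -0.426; check Q = 0.3477
Then add 1.848 M of A.
Step 2:
                   A          G
  init         8.845      4.126
  Δ          -0.6855     0.6855
  eq            8.16      4.811
  solve Keq expr → x = 0.3427; check Q = 0.3477
Then change container volume by factor 0.5 (V_new/V_old).
Step 3:
                   A          G
  init         16.32      9.623
  Δ                0          0
  eq           16.32      9.623
  solve Keq expr → x = 0; check Q = 0.3477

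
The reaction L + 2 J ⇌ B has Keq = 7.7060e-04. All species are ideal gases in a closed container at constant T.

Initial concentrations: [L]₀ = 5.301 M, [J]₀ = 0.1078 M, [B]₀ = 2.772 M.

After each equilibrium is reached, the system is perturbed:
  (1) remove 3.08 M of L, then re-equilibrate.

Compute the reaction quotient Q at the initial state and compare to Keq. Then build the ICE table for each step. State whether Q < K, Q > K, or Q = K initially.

Q₀ = 45 vs Keq = 7.7060e-04 ⇒ Q>K, reverse
Step 1:
                  L         J         B
  Initial     5.301    0.1078     2.772
  Change        2.6     5.201      -2.6
  Equil       7.901     5.309    0.1716
  solve Keq expr → x = -2.6; check Q = 7.7060e-04
Then remove 3.08 M of L.
Step 2:
                  L         J         B
  Initial     4.821     5.309    0.1716
  Change    0.06067    0.1213  -0.06067
  Equil       4.882      5.43    0.1109
  solve Keq expr → x = -0.06067; check Q = 7.7060e-04

Q₀ = 45; Q > K (proceeds reverse)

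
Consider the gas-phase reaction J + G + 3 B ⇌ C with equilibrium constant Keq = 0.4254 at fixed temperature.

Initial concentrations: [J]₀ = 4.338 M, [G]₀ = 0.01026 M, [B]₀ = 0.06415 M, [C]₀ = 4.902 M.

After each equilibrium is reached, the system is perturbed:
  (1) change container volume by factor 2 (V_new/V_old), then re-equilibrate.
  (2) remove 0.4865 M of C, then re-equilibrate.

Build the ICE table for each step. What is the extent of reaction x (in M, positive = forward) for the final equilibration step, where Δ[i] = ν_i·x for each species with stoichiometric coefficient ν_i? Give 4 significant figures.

Q₀ = 4.1720e+05 vs Keq = 0.4254 ⇒ Q>K, reverse
Step 1:
                  J         G         B         C
  init        4.338   0.01026   0.06415     4.902
  Δ          0.5113    0.5113     1.534   -0.5113
  eq          4.849    0.5216     1.598     4.391
  solve Keq expr → x = -0.5113; check Q = 0.4254
Then change container volume by factor 2 (V_new/V_old).
Step 2:
                  J         G         B         C
  init        2.425    0.2608     0.799     2.195
  Δ           0.238     0.238    0.7141    -0.238
  eq          2.663    0.4988     1.513     1.957
  solve Keq expr → x = -0.238; check Q = 0.4254
Then remove 0.4865 M of C.
Step 3:
                  J         G         B         C
  init        2.663    0.4988     1.513     1.471
  Δ        -0.03087  -0.03087   -0.0926   0.03087
  eq          2.632    0.4679     1.421     1.502
  solve Keq expr → x = 0.03087; check Q = 0.4254

x = 0.03087 M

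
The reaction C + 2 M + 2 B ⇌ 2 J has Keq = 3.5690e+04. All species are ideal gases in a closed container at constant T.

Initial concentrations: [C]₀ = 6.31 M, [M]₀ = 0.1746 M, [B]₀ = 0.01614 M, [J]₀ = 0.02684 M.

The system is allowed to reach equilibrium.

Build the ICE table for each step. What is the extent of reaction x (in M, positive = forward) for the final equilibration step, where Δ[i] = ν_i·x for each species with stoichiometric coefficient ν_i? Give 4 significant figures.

x = 0.007789 M

Q₀ = 14.38 vs Keq = 3.5690e+04 ⇒ Q<K, forward
Step 1:
                    C           M           B           J
  Initial        6.31      0.1746     0.01614     0.02684
  Change    -0.007789    -0.01558    -0.01558     0.01558
  Equil         6.302       0.159  5.6243e-04     0.04242
  solve Keq expr → x = 0.007789; check Q = 3.5690e+04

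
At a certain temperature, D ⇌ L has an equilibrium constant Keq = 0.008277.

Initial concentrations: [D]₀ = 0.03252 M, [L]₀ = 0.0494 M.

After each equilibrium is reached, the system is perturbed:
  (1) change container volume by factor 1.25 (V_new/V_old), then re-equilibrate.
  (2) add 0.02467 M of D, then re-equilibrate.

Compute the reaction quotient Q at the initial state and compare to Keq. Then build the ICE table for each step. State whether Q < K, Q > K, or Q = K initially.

Q₀ = 1.519 vs Keq = 0.008277 ⇒ Q>K, reverse
Step 1:
                   D          L
  I          0.03252     0.0494
  C          0.04873   -0.04873
  E          0.08125 6.7249e-04
  solve Keq expr → x = -0.04873; check Q = 0.008277
Then change container volume by factor 1.25 (V_new/V_old).
Step 2:
                   D          L
  I            0.065 5.3799e-04
  C                0          0
  E            0.065 5.3799e-04
  solve Keq expr → x = 0; check Q = 0.008277
Then add 0.02467 M of D.
Step 3:
                   D          L
  I          0.08967 5.3799e-04
  C       -2.0252e-04 2.0252e-04
  E          0.08947 7.4051e-04
  solve Keq expr → x = 2.0252e-04; check Q = 0.008277

Q₀ = 1.519; Q > K (proceeds reverse)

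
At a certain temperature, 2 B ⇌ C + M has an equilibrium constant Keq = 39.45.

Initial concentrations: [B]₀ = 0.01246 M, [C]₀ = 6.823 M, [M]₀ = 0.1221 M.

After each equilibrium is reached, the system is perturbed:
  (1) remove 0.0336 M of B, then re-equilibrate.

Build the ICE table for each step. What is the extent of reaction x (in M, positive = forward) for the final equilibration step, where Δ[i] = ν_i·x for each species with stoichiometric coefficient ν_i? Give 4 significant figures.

x = -0.01195 M

Q₀ = 5366 vs Keq = 39.45 ⇒ Q>K, reverse
Step 1:
                  B         C         M
  init      0.01246     6.823    0.1221
  Δ         0.09914  -0.04957  -0.04957
  eq         0.1116     6.773   0.07253
  solve Keq expr → x = -0.04957; check Q = 39.45
Then remove 0.0336 M of B.
Step 2:
                  B         C         M
  init        0.078     6.773   0.07253
  Δ          0.0239  -0.01195  -0.01195
  eq         0.1019     6.761   0.06058
  solve Keq expr → x = -0.01195; check Q = 39.45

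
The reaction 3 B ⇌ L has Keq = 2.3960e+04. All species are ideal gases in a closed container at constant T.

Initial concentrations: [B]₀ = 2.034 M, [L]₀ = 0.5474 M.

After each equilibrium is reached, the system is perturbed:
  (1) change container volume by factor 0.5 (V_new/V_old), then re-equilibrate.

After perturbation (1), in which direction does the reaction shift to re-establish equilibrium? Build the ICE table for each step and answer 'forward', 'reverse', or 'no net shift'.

Direction: forward

Q₀ = 0.06505 vs Keq = 2.3960e+04 ⇒ Q<K, forward
Step 1:
                   B          L
  init         2.034     0.5474
  Δ           -1.997     0.6657
  eq         0.03699      1.213
  solve Keq expr → x = 0.6657; check Q = 2.3960e+04
Then change container volume by factor 0.5 (V_new/V_old).
Step 2:
                   B          L
  init       0.07399      2.426
  Δ         -0.02732   0.009107
  eq         0.04667      2.435
  solve Keq expr → x = 0.009107; check Q = 2.3960e+04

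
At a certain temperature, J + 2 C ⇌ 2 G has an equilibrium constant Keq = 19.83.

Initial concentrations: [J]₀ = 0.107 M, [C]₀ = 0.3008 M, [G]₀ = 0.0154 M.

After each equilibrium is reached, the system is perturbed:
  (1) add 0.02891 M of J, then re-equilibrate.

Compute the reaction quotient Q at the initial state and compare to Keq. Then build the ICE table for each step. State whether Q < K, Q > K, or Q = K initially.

Q₀ = 0.0245 vs Keq = 19.83 ⇒ Q<K, forward
Step 1:
                    J           C           G
  Initial       0.107      0.3008      0.0154
  Change     -0.06685     -0.1337      0.1337
  Equil       0.04015      0.1671      0.1491
  solve Keq expr → x = 0.06685; check Q = 19.83
Then add 0.02891 M of J.
Step 2:
                    J           C           G
  Initial     0.06906      0.1671      0.1491
  Change     -0.00821    -0.01642     0.01642
  Equil       0.06085      0.1507      0.1655
  solve Keq expr → x = 0.00821; check Q = 19.83

Q₀ = 0.0245; Q < K (proceeds forward)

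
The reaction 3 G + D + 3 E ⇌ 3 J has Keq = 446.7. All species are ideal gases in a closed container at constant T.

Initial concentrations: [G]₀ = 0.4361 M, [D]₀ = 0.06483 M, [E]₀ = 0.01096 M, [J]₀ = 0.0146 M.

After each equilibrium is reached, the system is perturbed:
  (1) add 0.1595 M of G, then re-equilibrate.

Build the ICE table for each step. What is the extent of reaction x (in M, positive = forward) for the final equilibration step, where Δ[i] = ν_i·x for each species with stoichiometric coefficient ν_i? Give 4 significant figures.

x = 6.1836e-04 M

Q₀ = 439.6 vs Keq = 446.7 ⇒ Q<K, forward
Step 1:
                  G         D         E         J
  Initial    0.4361   0.06483   0.01096    0.0146
  Change  -3.2441e-05 -1.0814e-05 -3.2441e-05 3.2441e-05
  Equil      0.4361   0.06482   0.01093   0.01463
  solve Keq expr → x = 1.0814e-05; check Q = 446.7
Then add 0.1595 M of G.
Step 2:
                  G         D         E         J
  Initial    0.5956   0.06482   0.01093   0.01463
  Change  -0.001855 -6.1836e-04 -0.001855  0.001855
  Equil      0.5937    0.0642  0.009072   0.01649
  solve Keq expr → x = 6.1836e-04; check Q = 446.7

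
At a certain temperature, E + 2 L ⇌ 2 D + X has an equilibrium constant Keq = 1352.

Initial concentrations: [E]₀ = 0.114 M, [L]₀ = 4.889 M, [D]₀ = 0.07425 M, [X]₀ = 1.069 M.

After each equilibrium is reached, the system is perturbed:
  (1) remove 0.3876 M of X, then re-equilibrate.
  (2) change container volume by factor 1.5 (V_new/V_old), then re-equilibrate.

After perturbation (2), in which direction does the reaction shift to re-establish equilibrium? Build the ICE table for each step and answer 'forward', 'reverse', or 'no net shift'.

Direction: no net shift

Q₀ = 0.002163 vs Keq = 1352 ⇒ Q<K, forward
Step 1:
                    E           L           D           X
  I             0.114       4.889     0.07425       1.069
  C            -0.114      -0.228       0.228       0.114
  E        3.6792e-06       4.661      0.3022       1.183
  solve Keq expr → x = 0.114; check Q = 1352
Then remove 0.3876 M of X.
Step 2:
                    E           L           D           X
  I        3.6792e-06       4.661      0.3022      0.7954
  C       -1.2054e-06 -2.4109e-06  2.4109e-06  1.2054e-06
  E        2.4738e-06       4.661      0.3022      0.7954
  solve Keq expr → x = 1.2054e-06; check Q = 1352
Then change container volume by factor 1.5 (V_new/V_old).
Step 3:
                    E           L           D           X
  I        1.6492e-06       3.107      0.2015      0.5303
  C                 0           0           0           0
  E        1.6492e-06       3.107      0.2015      0.5303
  solve Keq expr → x = 0; check Q = 1352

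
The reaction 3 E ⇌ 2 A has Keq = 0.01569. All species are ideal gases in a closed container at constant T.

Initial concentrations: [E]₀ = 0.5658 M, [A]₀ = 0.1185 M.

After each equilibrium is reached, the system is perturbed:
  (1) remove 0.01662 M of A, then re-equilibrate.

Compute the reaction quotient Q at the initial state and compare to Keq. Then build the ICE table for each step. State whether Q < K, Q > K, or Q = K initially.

Q₀ = 0.07753; Q > K (proceeds reverse)

Q₀ = 0.07753 vs Keq = 0.01569 ⇒ Q>K, reverse
Step 1:
                   E          A
  Initial     0.5658     0.1185
  Change      0.0802   -0.05346
  Equil        0.646    0.06504
  solve Keq expr → x = -0.02673; check Q = 0.01569
Then remove 0.01662 M of A.
Step 2:
                   E          A
  Initial      0.646    0.04842
  Change    -0.02036    0.01357
  Equil       0.6256    0.06199
  solve Keq expr → x = 0.006785; check Q = 0.01569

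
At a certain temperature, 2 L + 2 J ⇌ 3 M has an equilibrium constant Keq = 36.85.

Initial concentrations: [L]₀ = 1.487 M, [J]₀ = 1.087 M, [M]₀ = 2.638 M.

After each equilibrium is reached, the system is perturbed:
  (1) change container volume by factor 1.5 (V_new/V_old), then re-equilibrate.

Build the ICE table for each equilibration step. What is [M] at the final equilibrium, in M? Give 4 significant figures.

Q₀ = 7.027 vs Keq = 36.85 ⇒ Q<K, forward
Step 1:
                  L         J         M
  I           1.487     1.087     2.638
  C         -0.3154   -0.3154    0.4731
  E           1.172    0.7716     3.111
  solve Keq expr → x = 0.1577; check Q = 36.85
Then change container volume by factor 1.5 (V_new/V_old).
Step 2:
                  L         J         M
  I          0.7811    0.5144     2.074
  C         0.04821   0.04821  -0.07232
  E          0.8293    0.5626     2.002
  solve Keq expr → x = -0.02411; check Q = 36.85

[M]_eq = 2.002 M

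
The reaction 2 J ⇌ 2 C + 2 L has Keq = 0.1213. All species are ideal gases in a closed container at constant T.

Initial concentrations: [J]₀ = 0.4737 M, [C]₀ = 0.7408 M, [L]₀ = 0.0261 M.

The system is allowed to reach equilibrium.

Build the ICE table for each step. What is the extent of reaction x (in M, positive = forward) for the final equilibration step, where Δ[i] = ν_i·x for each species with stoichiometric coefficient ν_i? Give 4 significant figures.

x = 0.05905 M

Q₀ = 0.001666 vs Keq = 0.1213 ⇒ Q<K, forward
Step 1:
                    J           C           L
  init         0.4737      0.7408      0.0261
  Δ           -0.1181      0.1181      0.1181
  eq           0.3556      0.8589      0.1442
  solve Keq expr → x = 0.05905; check Q = 0.1213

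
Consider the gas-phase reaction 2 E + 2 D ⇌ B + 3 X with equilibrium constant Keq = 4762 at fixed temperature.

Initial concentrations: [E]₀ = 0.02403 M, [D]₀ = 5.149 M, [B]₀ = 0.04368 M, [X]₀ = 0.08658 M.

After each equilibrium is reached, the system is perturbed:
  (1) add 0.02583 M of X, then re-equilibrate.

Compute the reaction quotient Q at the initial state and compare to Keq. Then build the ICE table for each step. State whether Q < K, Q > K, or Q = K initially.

Q₀ = 0.001852 vs Keq = 4762 ⇒ Q<K, forward
Step 1:
                   E          D          B          X
  I          0.02403      5.149    0.04368    0.08658
  C           -0.024     -0.024      0.012      0.036
  E       2.8635e-05      5.125    0.05568     0.1226
  solve Keq expr → x = 0.012; check Q = 4762
Then add 0.02583 M of X.
Step 2:
                   E          D          B          X
  I       2.8635e-05      5.125    0.05568     0.1484
  C       9.5050e-06 9.5050e-06 -4.7525e-06 -1.4257e-05
  E       3.8140e-05      5.125    0.05568     0.1484
  solve Keq expr → x = -4.7525e-06; check Q = 4762

Q₀ = 0.001852; Q < K (proceeds forward)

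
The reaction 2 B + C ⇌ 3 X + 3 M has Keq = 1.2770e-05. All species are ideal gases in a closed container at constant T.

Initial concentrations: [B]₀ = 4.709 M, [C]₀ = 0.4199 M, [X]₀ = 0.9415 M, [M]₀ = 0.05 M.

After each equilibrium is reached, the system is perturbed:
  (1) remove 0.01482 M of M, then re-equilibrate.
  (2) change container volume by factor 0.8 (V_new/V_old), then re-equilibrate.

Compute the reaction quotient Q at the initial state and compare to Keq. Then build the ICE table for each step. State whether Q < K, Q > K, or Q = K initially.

Q₀ = 1.1204e-05; Q < K (proceeds forward)

Q₀ = 1.1204e-05 vs Keq = 1.2770e-05 ⇒ Q<K, forward
Step 1:
                   B          C          X          M
  init         4.709     0.4199     0.9415       0.05
  Δ        -0.001383 -6.9174e-04   0.002075   0.002075
  eq           4.708     0.4192     0.9436    0.05208
  solve Keq expr → x = 6.9174e-04; check Q = 1.2770e-05
Then remove 0.01482 M of M.
Step 2:
                   B          C          X          M
  init         4.708     0.4192     0.9436    0.03726
  Δ        -0.009209  -0.004604    0.01381    0.01381
  eq           4.698     0.4146     0.9574    0.05107
  solve Keq expr → x = 0.004604; check Q = 1.2770e-05
Then change container volume by factor 0.8 (V_new/V_old).
Step 3:
                   B          C          X          M
  init         5.873     0.5183      1.197    0.06384
  Δ         0.008044   0.004022   -0.01207   -0.01207
  eq           5.881     0.5223      1.185    0.05177
  solve Keq expr → x = -0.004022; check Q = 1.2770e-05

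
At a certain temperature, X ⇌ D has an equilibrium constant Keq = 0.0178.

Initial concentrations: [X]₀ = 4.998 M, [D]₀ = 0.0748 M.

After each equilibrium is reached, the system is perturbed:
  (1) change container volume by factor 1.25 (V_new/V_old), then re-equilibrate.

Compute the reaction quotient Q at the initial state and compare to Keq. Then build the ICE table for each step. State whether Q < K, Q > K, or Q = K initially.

Q₀ = 0.01497 vs Keq = 0.0178 ⇒ Q<K, forward
Step 1:
                    X           D
  I             4.998      0.0748
  C          -0.01392     0.01392
  E             4.984     0.08872
  solve Keq expr → x = 0.01392; check Q = 0.0178
Then change container volume by factor 1.25 (V_new/V_old).
Step 2:
                    X           D
  I             3.987     0.07097
  C                 0           0
  E             3.987     0.07097
  solve Keq expr → x = 0; check Q = 0.0178

Q₀ = 0.01497; Q < K (proceeds forward)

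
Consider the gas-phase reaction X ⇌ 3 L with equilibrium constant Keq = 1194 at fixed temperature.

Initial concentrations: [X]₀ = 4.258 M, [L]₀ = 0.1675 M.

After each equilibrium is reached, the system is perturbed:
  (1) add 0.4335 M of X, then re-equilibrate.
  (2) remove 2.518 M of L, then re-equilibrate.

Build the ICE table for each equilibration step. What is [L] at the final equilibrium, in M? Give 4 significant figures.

Q₀ = 0.001104 vs Keq = 1194 ⇒ Q<K, forward
Step 1:
                  X         L
  I           4.258    0.1675
  C          -3.358     10.07
  E          0.8998     10.24
  solve Keq expr → x = 3.358; check Q = 1194
Then add 0.4335 M of X.
Step 2:
                  X         L
  I           1.333     10.24
  C         -0.2348    0.7044
  E           1.099     10.95
  solve Keq expr → x = 0.2348; check Q = 1194
Then remove 2.518 M of L.
Step 3:
                  X         L
  I           1.099     8.428
  C          -0.371     1.113
  E          0.7275     9.541
  solve Keq expr → x = 0.371; check Q = 1194

[L]_eq = 9.541 M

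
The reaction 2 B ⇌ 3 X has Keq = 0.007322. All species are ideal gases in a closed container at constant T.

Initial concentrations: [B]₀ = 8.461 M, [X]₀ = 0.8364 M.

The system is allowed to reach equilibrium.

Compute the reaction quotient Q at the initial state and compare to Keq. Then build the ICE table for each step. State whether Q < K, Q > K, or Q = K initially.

Q₀ = 0.008173 vs Keq = 0.007322 ⇒ Q>K, reverse
Step 1:
                   B          X
  I            8.461     0.8364
  C          0.01926   -0.02889
  E             8.48     0.8075
  solve Keq expr → x = -0.009629; check Q = 0.007322

Q₀ = 0.008173; Q > K (proceeds reverse)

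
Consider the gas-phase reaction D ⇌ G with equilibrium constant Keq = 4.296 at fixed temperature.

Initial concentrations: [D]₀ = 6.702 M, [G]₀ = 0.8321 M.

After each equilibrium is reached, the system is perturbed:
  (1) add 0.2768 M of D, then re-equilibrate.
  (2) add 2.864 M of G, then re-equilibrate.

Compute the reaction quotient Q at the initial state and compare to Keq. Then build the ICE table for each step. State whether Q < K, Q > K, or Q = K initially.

Q₀ = 0.1242; Q < K (proceeds forward)

Q₀ = 0.1242 vs Keq = 4.296 ⇒ Q<K, forward
Step 1:
                   D          G
  Initial      6.702     0.8321
  Change      -5.279      5.279
  Equil        1.423      6.111
  solve Keq expr → x = 5.279; check Q = 4.296
Then add 0.2768 M of D.
Step 2:
                   D          G
  Initial      1.699      6.111
  Change     -0.2245     0.2245
  Equil        1.475      6.336
  solve Keq expr → x = 0.2245; check Q = 4.296
Then add 2.864 M of G.
Step 3:
                   D          G
  Initial      1.475        9.2
  Change      0.5408    -0.5408
  Equil        2.016      8.659
  solve Keq expr → x = -0.5408; check Q = 4.296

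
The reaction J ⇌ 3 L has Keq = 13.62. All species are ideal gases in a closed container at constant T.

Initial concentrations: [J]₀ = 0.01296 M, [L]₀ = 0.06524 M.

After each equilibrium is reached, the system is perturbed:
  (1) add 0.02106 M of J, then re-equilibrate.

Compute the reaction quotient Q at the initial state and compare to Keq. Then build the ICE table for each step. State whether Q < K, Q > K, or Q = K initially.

Q₀ = 0.02143 vs Keq = 13.62 ⇒ Q<K, forward
Step 1:
                  J         L
  Initial   0.01296   0.06524
  Change   -0.01288   0.03863
  Equil   8.2287e-05    0.1039
  solve Keq expr → x = 0.01288; check Q = 13.62
Then add 0.02106 M of J.
Step 2:
                  J         L
  Initial   0.02114    0.1039
  Change    -0.0208   0.06241
  Equil   3.3760e-04    0.1663
  solve Keq expr → x = 0.0208; check Q = 13.62

Q₀ = 0.02143; Q < K (proceeds forward)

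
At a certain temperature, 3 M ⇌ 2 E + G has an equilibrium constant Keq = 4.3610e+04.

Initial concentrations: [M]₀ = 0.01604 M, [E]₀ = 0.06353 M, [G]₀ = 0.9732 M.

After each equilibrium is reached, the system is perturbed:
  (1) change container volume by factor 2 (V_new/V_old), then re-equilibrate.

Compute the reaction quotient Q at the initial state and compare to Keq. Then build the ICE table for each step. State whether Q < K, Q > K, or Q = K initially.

Q₀ = 951.8 vs Keq = 4.3610e+04 ⇒ Q<K, forward
Step 1:
                    M           E           G
  init        0.01604     0.06353      0.9732
  Δ          -0.01121    0.007471    0.003735
  eq         0.004834       0.071      0.9769
  solve Keq expr → x = 0.003735; check Q = 4.3610e+04
Then change container volume by factor 2 (V_new/V_old).
Step 2:
                    M           E           G
  init       0.002417      0.0355      0.4885
  Δ                 0           0           0
  eq         0.002417      0.0355      0.4885
  solve Keq expr → x = 0; check Q = 4.3610e+04

Q₀ = 951.8; Q < K (proceeds forward)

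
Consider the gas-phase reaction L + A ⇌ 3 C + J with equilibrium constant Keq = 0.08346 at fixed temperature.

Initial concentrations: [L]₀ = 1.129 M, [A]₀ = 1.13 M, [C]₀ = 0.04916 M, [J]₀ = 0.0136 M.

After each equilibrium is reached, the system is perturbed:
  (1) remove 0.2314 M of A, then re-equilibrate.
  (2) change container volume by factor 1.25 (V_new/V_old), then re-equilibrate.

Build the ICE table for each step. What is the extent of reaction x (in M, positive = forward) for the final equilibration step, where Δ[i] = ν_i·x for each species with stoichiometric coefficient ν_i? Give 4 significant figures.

Q₀ = 1.2665e-06 vs Keq = 0.08346 ⇒ Q<K, forward
Step 1:
                  L         A         C         J
  init        1.129      1.13   0.04916    0.0136
  Δ         -0.2104   -0.2104    0.6311    0.2104
  eq         0.9186    0.9196    0.6803     0.224
  solve Keq expr → x = 0.2104; check Q = 0.08346
Then remove 0.2314 M of A.
Step 2:
                  L         A         C         J
  init       0.9186    0.6882    0.6803     0.224
  Δ         0.01395   0.01395  -0.04184  -0.01395
  eq         0.9326    0.7022    0.6384      0.21
  solve Keq expr → x = -0.01395; check Q = 0.08346
Then change container volume by factor 1.25 (V_new/V_old).
Step 3:
                  L         A         C         J
  init       0.7461    0.5617    0.5107     0.168
  Δ        -0.01743  -0.01743   0.05229   0.01743
  eq         0.7286    0.5443     0.563    0.1854
  solve Keq expr → x = 0.01743; check Q = 0.08346

x = 0.01743 M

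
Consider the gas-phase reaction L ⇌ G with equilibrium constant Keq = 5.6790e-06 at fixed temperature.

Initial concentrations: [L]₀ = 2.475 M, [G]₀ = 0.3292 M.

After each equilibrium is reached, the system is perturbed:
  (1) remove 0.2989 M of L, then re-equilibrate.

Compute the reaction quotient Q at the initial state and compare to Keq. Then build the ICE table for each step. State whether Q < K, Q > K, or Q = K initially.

Q₀ = 0.133; Q > K (proceeds reverse)

Q₀ = 0.133 vs Keq = 5.6790e-06 ⇒ Q>K, reverse
Step 1:
                  L         G
  Initial     2.475    0.3292
  Change     0.3292   -0.3292
  Equil       2.804 1.5925e-05
  solve Keq expr → x = -0.3292; check Q = 5.6790e-06
Then remove 0.2989 M of L.
Step 2:
                  L         G
  Initial     2.505 1.5925e-05
  Change  1.6974e-06 -1.6974e-06
  Equil       2.505 1.4228e-05
  solve Keq expr → x = -1.6974e-06; check Q = 5.6790e-06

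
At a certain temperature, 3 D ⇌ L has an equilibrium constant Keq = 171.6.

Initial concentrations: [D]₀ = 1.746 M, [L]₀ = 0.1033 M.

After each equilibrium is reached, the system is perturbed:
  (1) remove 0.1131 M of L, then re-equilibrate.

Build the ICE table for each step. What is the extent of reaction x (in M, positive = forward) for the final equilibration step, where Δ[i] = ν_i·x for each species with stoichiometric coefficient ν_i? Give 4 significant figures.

Q₀ = 0.01941 vs Keq = 171.6 ⇒ Q<K, forward
Step 1:
                  D         L
  init        1.746    0.1033
  Δ          -1.591    0.5305
  eq         0.1546    0.6338
  solve Keq expr → x = 0.5305; check Q = 171.6
Then remove 0.1131 M of L.
Step 2:
                  D         L
  init       0.1546    0.5207
  Δ        -0.00951   0.00317
  eq         0.1451    0.5238
  solve Keq expr → x = 0.00317; check Q = 171.6

x = 0.00317 M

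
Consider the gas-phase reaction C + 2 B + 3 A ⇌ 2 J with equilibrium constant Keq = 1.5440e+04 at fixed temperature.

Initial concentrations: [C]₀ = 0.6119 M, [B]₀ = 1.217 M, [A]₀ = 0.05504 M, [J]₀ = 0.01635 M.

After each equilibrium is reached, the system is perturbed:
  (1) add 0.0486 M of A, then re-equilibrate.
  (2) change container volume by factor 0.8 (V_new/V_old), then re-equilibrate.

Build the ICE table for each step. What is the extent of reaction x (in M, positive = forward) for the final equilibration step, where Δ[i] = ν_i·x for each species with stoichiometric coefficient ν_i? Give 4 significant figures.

x = 8.4076e-04 M

Q₀ = 1.769 vs Keq = 1.5440e+04 ⇒ Q<K, forward
Step 1:
                    C           B           A           J
  init         0.6119       1.217     0.05504     0.01635
  Δ          -0.01644    -0.03287    -0.04931     0.03287
  eq           0.5955       1.184    0.005728     0.04922
  solve Keq expr → x = 0.01644; check Q = 1.5440e+04
Then add 0.0486 M of A.
Step 2:
                    C           B           A           J
  init         0.5955       1.184     0.05433     0.04922
  Δ           -0.0154     -0.0308     -0.0462      0.0308
  eq           0.5801       1.153    0.008131     0.08002
  solve Keq expr → x = 0.0154; check Q = 1.5440e+04
Then change container volume by factor 0.8 (V_new/V_old).
Step 3:
                    C           B           A           J
  init         0.7251       1.442     0.01016         0.1
  Δ       -8.4076e-04   -0.001682   -0.002522    0.001682
  eq           0.7242        1.44    0.007641      0.1017
  solve Keq expr → x = 8.4076e-04; check Q = 1.5440e+04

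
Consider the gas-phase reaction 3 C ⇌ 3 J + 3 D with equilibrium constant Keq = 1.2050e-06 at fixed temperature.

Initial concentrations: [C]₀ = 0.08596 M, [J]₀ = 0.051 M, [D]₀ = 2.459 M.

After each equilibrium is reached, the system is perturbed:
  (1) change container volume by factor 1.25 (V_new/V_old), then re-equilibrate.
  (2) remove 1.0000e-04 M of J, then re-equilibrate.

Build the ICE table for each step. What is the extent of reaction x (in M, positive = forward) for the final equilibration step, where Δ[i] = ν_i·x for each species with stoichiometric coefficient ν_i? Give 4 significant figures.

x = 3.3140e-05 M

Q₀ = 3.105 vs Keq = 1.2050e-06 ⇒ Q>K, reverse
Step 1:
                   C          J          D
  init       0.08596      0.051      2.459
  Δ           0.0504    -0.0504    -0.0504
  eq          0.1364 6.0243e-04      2.409
  solve Keq expr → x = -0.0168; check Q = 1.2050e-06
Then change container volume by factor 1.25 (V_new/V_old).
Step 2:
                   C          J          D
  init        0.1091 4.8195e-04      1.927
  Δ       -1.1979e-04 1.1979e-04 1.1979e-04
  eq           0.109 6.0174e-04      1.927
  solve Keq expr → x = 3.9929e-05; check Q = 1.2050e-06
Then remove 1.0000e-04 M of J.
Step 3:
                   C          J          D
  init         0.109 5.0174e-04      1.927
  Δ       -9.9420e-05 9.9420e-05 9.9420e-05
  eq          0.1089 6.0116e-04      1.927
  solve Keq expr → x = 3.3140e-05; check Q = 1.2050e-06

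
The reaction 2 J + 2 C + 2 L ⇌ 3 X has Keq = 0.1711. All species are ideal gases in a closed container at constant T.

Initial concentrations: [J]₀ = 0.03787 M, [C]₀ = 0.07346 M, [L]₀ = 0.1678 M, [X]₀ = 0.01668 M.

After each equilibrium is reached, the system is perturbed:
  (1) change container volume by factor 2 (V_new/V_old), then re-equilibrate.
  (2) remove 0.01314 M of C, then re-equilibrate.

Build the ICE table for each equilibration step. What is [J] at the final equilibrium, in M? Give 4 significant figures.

[J]_eq = 0.02392 M

Q₀ = 21.3 vs Keq = 0.1711 ⇒ Q>K, reverse
Step 1:
                   J          C          L          X
  Initial    0.03787    0.07346     0.1678    0.01668
  Change    0.008301   0.008301   0.008301   -0.01245
  Equil      0.04617    0.08176     0.1761   0.004229
  solve Keq expr → x = -0.00415; check Q = 0.1711
Then change container volume by factor 2 (V_new/V_old).
Step 2:
                   J          C          L          X
  Initial    0.02309    0.04088    0.08805   0.002114
  Change  6.7934e-04 6.7934e-04 6.7934e-04  -0.001019
  Equil      0.02376    0.04156    0.08873   0.001095
  solve Keq expr → x = -3.3967e-04; check Q = 0.1711
Then remove 0.01314 M of C.
Step 3:
                   J          C          L          X
  Initial    0.02376    0.02842    0.08873   0.001095
  Change  1.5813e-04 1.5813e-04 1.5813e-04 -2.3720e-04
  Equil      0.02392    0.02858    0.08889 8.5811e-04
  solve Keq expr → x = -7.9065e-05; check Q = 0.1711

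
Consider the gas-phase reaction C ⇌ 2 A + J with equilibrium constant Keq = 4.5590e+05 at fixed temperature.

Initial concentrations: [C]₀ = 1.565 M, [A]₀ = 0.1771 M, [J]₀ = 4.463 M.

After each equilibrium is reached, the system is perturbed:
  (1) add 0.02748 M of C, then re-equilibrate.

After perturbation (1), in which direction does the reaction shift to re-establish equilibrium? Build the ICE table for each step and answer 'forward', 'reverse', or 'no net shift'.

Q₀ = 0.08944 vs Keq = 4.5590e+05 ⇒ Q<K, forward
Step 1:
                    C           A           J
  init          1.565      0.1771       4.463
  Δ            -1.565        3.13       1.565
  eq       1.4458e-04       3.307       6.028
  solve Keq expr → x = 1.565; check Q = 4.5590e+05
Then add 0.02748 M of C.
Step 2:
                    C           A           J
  init        0.02762       3.307       6.028
  Δ          -0.02747     0.05495     0.02747
  eq       1.5011e-04       3.362       6.055
  solve Keq expr → x = 0.02747; check Q = 4.5590e+05

Direction: forward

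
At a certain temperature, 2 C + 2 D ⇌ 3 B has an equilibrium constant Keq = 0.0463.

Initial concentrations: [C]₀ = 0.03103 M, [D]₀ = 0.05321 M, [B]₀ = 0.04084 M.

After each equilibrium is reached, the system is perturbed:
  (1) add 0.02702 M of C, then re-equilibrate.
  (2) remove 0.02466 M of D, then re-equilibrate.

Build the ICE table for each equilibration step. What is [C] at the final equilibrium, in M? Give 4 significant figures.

[C]_eq = 0.0793 M

Q₀ = 24.99 vs Keq = 0.0463 ⇒ Q>K, reverse
Step 1:
                   C          D          B
  Initial    0.03103    0.05321    0.04084
  Change      0.0213     0.0213   -0.03195
  Equil      0.05233    0.07451   0.008895
  solve Keq expr → x = -0.01065; check Q = 0.0463
Then add 0.02702 M of C.
Step 2:
                   C          D          B
  Initial    0.07935    0.07451   0.008895
  Change   -0.001671  -0.001671   0.002506
  Equil      0.07768    0.07284     0.0114
  solve Keq expr → x = 8.3542e-04; check Q = 0.0463
Then remove 0.02466 M of D.
Step 3:
                   C          D          B
  Initial    0.07768    0.04818     0.0114
  Change     0.00162    0.00162   -0.00243
  Equil       0.0793     0.0498   0.008971
  solve Keq expr → x = -8.1015e-04; check Q = 0.0463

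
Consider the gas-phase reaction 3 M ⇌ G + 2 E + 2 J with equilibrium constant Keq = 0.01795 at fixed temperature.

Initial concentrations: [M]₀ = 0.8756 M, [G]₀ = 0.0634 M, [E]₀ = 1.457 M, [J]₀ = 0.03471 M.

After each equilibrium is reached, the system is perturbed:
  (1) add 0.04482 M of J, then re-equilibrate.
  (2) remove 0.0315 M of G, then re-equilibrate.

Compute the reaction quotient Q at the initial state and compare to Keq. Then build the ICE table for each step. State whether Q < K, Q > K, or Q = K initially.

Q₀ = 2.4155e-04; Q < K (proceeds forward)

Q₀ = 2.4155e-04 vs Keq = 0.01795 ⇒ Q<K, forward
Step 1:
                    M           G           E           J
  I            0.8756      0.0634       1.457     0.03471
  C           -0.1683      0.0561      0.1122      0.1122
  E            0.7073      0.1195       1.569      0.1469
  solve Keq expr → x = 0.0561; check Q = 0.01795
Then add 0.04482 M of J.
Step 2:
                    M           G           E           J
  I            0.7073      0.1195       1.569      0.1917
  C           0.03471    -0.01157    -0.02314    -0.02314
  E             0.742      0.1079       1.546      0.1686
  solve Keq expr → x = -0.01157; check Q = 0.01795
Then remove 0.0315 M of G.
Step 3:
                    M           G           E           J
  I             0.742     0.07643       1.546      0.1686
  C          -0.02062    0.006873     0.01375     0.01375
  E            0.7214      0.0833        1.56      0.1823
  solve Keq expr → x = 0.006873; check Q = 0.01795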